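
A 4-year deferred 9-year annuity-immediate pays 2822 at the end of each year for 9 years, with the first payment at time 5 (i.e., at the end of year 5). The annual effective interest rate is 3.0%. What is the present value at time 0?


PV at time 4 of the 9-year annuity-immediate:
a_n = 2822 * (1-(1+0.03)^(-9))/0.03 = 21972.3994
Discount back 4 years to time 0:
PV = 21972.3994 * (1+0.03)^(-4)
= 21972.3994 * 0.888487
= 19522.1923


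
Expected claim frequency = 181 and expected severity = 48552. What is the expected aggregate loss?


E[S] = E[N] * E[X]
= 181 * 48552
= 8.7879e+06


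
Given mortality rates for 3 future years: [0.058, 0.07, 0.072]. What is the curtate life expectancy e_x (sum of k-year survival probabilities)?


e_x = sum_{k=1}^{n} k_p_x
k_p_x values:
  1_p_x = 0.942
  2_p_x = 0.87606
  3_p_x = 0.812984
e_x = 2.631


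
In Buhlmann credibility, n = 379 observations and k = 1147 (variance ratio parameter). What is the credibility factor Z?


Z = n / (n + k)
= 379 / (379 + 1147)
= 379 / 1526
= 0.2484


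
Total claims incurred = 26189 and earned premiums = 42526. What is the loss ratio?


Loss ratio = claims / premiums
= 26189 / 42526
= 0.6158


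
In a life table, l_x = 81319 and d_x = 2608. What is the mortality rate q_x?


q_x = d_x / l_x
= 2608 / 81319
= 0.0321


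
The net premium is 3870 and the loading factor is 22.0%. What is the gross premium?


Gross = net * (1 + loading)
= 3870 * (1 + 0.22)
= 3870 * 1.22
= 4721.4


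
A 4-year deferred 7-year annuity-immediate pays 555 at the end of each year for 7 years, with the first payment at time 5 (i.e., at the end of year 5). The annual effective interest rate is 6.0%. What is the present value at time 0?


PV at time 4 of the 7-year annuity-immediate:
a_n = 555 * (1-(1+0.06)^(-7))/0.06 = 3098.2217
Discount back 4 years to time 0:
PV = 3098.2217 * (1+0.06)^(-4)
= 3098.2217 * 0.792094
= 2454.0818


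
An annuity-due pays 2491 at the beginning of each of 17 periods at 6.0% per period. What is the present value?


PV_due = PMT * (1-(1+i)^(-n))/i * (1+i)
PV_immediate = 26098.8539
PV_due = 26098.8539 * 1.06
= 27664.7851


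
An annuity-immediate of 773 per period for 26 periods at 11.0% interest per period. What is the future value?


FV = PMT * ((1+i)^n - 1) / i
= 773 * ((1.11)^26 - 1) / 0.11
= 773 * (15.079865 - 1) / 0.11
= 98943.0501


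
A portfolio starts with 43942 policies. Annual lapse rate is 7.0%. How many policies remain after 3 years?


remaining = initial * (1 - lapse)^years
= 43942 * (1 - 0.07)^3
= 43942 * 0.804357
= 35345.0553


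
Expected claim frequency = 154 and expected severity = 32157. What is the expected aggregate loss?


E[S] = E[N] * E[X]
= 154 * 32157
= 4.9522e+06


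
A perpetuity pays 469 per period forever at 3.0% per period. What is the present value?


PV = PMT / i
= 469 / 0.03
= 15633.3333


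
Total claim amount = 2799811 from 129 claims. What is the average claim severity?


severity = total / number
= 2799811 / 129
= 21703.9612


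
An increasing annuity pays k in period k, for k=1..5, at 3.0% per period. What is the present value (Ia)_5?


(Ia)_n = sum_{k=1}^{n} k * v^k, v = 1/(1+i)
v = 0.970874
Sum computed term by term:
(Ia)_5 = 13.4685


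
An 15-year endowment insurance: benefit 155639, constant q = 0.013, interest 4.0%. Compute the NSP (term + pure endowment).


Term component = 20755.8058
Pure endowment = 15_p_x * v^15 * benefit = 0.821783 * 0.555265 * 155639 = 71019.1765
NSP = 91774.9823


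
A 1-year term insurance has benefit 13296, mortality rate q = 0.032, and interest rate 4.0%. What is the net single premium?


NSP = benefit * q * v
v = 1/(1+i) = 0.961538
NSP = 13296 * 0.032 * 0.961538
= 409.1077


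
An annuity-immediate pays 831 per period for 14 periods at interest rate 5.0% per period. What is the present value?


PV = PMT * (1 - (1+i)^(-n)) / i
= 831 * (1 - (1+0.05)^(-14)) / 0.05
= 831 * (1 - 0.505068) / 0.05
= 831 * 9.898641
= 8225.7706


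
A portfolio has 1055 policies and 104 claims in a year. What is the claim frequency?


frequency = claims / policies
= 104 / 1055
= 0.0986


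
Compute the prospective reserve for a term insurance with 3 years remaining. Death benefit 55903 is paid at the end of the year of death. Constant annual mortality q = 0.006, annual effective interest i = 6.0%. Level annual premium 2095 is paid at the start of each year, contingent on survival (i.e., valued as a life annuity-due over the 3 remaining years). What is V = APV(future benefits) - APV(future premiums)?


v = 1/(1+i) = 0.943396
APV(future benefits) per unit = sum_{k=0}^{2} k_p_x * q * v^(k+1) = 0.015946
APV(future benefits) = 55903 * 0.015946 = 891.4159
Life annuity-due factor ä_{x:3} = sum_{k=0}^{2} k_p_x * v^k = 2.817084
APV(future premiums) = 2095 * 2.817084 = 5901.7918
V = 891.4159 - 5901.7918
= -5010.3759


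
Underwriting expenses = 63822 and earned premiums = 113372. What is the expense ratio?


Expense ratio = expenses / premiums
= 63822 / 113372
= 0.5629


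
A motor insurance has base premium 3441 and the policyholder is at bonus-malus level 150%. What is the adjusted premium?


adjusted = base * BM_level / 100
= 3441 * 150 / 100
= 3441 * 1.5
= 5161.5


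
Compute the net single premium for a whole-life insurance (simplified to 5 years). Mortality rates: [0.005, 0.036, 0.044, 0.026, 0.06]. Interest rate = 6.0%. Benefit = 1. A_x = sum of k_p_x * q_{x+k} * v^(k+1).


v = 0.943396
Year 0: k_p_x=1.0, q=0.005, term=0.004717
Year 1: k_p_x=0.995, q=0.036, term=0.03188
Year 2: k_p_x=0.95918, q=0.044, term=0.035435
Year 3: k_p_x=0.916976, q=0.026, term=0.018885
Year 4: k_p_x=0.893135, q=0.06, term=0.040044
A_x = 0.131


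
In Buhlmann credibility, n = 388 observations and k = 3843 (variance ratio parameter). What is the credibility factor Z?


Z = n / (n + k)
= 388 / (388 + 3843)
= 388 / 4231
= 0.0917


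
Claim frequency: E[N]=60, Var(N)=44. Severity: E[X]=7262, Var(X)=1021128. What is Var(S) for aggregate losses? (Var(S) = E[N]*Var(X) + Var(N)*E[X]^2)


Var(S) = E[N]*Var(X) + Var(N)*E[X]^2
= 60*1021128 + 44*7262^2
= 61267680 + 2320412336
= 2.3817e+09


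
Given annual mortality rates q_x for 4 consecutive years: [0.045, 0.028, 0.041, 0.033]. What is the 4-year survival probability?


p_k = 1 - q_k for each year
Survival = product of (1 - q_k)
= 0.955 * 0.972 * 0.959 * 0.967
= 0.8608


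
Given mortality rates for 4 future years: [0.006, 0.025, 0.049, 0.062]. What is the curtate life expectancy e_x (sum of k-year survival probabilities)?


e_x = sum_{k=1}^{n} k_p_x
k_p_x values:
  1_p_x = 0.994
  2_p_x = 0.96915
  3_p_x = 0.921662
  4_p_x = 0.864519
e_x = 3.7493


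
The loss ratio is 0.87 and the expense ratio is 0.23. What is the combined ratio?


Combined ratio = loss ratio + expense ratio
= 0.87 + 0.23
= 1.1


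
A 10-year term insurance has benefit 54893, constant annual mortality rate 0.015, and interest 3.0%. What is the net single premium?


NSP = benefit * sum_{k=0}^{n-1} k_p_x * q * v^(k+1)
With constant q=0.015, v=0.970874
Sum = 0.120093
NSP = 54893 * 0.120093
= 6592.2799


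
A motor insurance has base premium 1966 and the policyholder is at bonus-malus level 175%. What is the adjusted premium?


adjusted = base * BM_level / 100
= 1966 * 175 / 100
= 1966 * 1.75
= 3440.5


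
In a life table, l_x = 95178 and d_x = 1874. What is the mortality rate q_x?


q_x = d_x / l_x
= 1874 / 95178
= 0.0197


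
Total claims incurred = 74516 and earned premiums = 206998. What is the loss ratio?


Loss ratio = claims / premiums
= 74516 / 206998
= 0.36


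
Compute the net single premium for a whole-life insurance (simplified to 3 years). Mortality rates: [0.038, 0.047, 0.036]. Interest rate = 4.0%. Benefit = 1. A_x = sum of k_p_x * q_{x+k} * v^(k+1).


v = 0.961538
Year 0: k_p_x=1.0, q=0.038, term=0.036538
Year 1: k_p_x=0.962, q=0.047, term=0.041803
Year 2: k_p_x=0.916786, q=0.036, term=0.029341
A_x = 0.1077


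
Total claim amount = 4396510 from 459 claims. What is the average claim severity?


severity = total / number
= 4396510 / 459
= 9578.4532


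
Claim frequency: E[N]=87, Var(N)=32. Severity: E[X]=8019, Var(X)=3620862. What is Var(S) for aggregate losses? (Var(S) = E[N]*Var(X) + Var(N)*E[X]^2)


Var(S) = E[N]*Var(X) + Var(N)*E[X]^2
= 87*3620862 + 32*8019^2
= 315014994 + 2057739552
= 2.3728e+09


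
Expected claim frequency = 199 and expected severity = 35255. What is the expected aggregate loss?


E[S] = E[N] * E[X]
= 199 * 35255
= 7.0157e+06


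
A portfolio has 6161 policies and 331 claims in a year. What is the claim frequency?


frequency = claims / policies
= 331 / 6161
= 0.0537


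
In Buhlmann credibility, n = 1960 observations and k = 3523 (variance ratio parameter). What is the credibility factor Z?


Z = n / (n + k)
= 1960 / (1960 + 3523)
= 1960 / 5483
= 0.3575


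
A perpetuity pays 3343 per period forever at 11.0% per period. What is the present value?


PV = PMT / i
= 3343 / 0.11
= 30390.9091


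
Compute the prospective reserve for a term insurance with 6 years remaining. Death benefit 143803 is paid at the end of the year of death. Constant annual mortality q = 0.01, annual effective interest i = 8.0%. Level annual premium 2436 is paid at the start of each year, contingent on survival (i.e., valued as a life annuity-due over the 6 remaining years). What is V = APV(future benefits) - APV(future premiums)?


v = 1/(1+i) = 0.925926
APV(future benefits) per unit = sum_{k=0}^{5} k_p_x * q * v^(k+1) = 0.04519
APV(future benefits) = 143803 * 0.04519 = 6498.4225
Life annuity-due factor ä_{x:6} = sum_{k=0}^{5} k_p_x * v^k = 4.880494
APV(future premiums) = 2436 * 4.880494 = 11888.8826
V = 6498.4225 - 11888.8826
= -5390.4601


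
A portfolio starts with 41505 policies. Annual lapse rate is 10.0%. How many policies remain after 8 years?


remaining = initial * (1 - lapse)^years
= 41505 * (1 - 0.1)^8
= 41505 * 0.430467
= 17866.5416


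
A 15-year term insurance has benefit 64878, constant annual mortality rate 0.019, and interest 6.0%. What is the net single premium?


NSP = benefit * sum_{k=0}^{n-1} k_p_x * q * v^(k+1)
With constant q=0.019, v=0.943396
Sum = 0.165245
NSP = 64878 * 0.165245
= 10720.7453


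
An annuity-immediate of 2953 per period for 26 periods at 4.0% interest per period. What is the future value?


FV = PMT * ((1+i)^n - 1) / i
= 2953 * ((1.04)^26 - 1) / 0.04
= 2953 * (2.77247 - 1) / 0.04
= 130852.5819


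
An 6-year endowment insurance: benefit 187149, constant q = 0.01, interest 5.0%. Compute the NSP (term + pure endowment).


Term component = 9278.0058
Pure endowment = 6_p_x * v^6 * benefit = 0.94148 * 0.746215 * 187149 = 131480.9653
NSP = 140758.9711


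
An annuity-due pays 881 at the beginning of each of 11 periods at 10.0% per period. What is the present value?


PV_due = PMT * (1-(1+i)^(-n))/i * (1+i)
PV_immediate = 5722.1487
PV_due = 5722.1487 * 1.1
= 6294.3636


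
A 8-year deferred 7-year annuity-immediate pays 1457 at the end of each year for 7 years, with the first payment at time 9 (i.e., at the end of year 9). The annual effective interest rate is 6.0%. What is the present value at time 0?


PV at time 8 of the 7-year annuity-immediate:
a_n = 1457 * (1-(1+0.06)^(-7))/0.06 = 8133.5298
Discount back 8 years to time 0:
PV = 8133.5298 * (1+0.06)^(-8)
= 8133.5298 * 0.627412
= 5103.0772


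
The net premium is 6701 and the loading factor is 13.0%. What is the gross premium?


Gross = net * (1 + loading)
= 6701 * (1 + 0.13)
= 6701 * 1.13
= 7572.13


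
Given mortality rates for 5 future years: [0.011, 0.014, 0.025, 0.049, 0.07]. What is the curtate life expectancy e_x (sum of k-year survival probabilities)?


e_x = sum_{k=1}^{n} k_p_x
k_p_x values:
  1_p_x = 0.989
  2_p_x = 0.975154
  3_p_x = 0.950775
  4_p_x = 0.904187
  5_p_x = 0.840894
e_x = 4.66


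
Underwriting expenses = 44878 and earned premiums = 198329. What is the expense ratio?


Expense ratio = expenses / premiums
= 44878 / 198329
= 0.2263


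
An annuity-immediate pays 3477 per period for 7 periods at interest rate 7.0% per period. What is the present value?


PV = PMT * (1 - (1+i)^(-n)) / i
= 3477 * (1 - (1+0.07)^(-7)) / 0.07
= 3477 * (1 - 0.62275) / 0.07
= 3477 * 5.389289
= 18738.5592


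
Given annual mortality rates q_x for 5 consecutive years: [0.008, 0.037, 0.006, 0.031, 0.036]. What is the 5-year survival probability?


p_k = 1 - q_k for each year
Survival = product of (1 - q_k)
= 0.992 * 0.963 * 0.994 * 0.969 * 0.964
= 0.887


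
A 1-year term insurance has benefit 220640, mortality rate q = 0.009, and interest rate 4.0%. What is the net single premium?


NSP = benefit * q * v
v = 1/(1+i) = 0.961538
NSP = 220640 * 0.009 * 0.961538
= 1909.3846


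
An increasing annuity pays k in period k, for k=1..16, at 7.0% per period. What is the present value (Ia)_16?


(Ia)_n = sum_{k=1}^{n} k * v^k, v = 1/(1+i)
v = 0.934579
Sum computed term by term:
(Ia)_16 = 66.9737


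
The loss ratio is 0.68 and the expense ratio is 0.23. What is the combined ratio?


Combined ratio = loss ratio + expense ratio
= 0.68 + 0.23
= 0.91


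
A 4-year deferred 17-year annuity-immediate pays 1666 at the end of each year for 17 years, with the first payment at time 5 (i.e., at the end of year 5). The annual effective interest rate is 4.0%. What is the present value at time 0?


PV at time 4 of the 17-year annuity-immediate:
a_n = 1666 * (1-(1+0.04)^(-17))/0.04 = 20268.0043
Discount back 4 years to time 0:
PV = 20268.0043 * (1+0.04)^(-4)
= 20268.0043 * 0.854804
= 17325.175


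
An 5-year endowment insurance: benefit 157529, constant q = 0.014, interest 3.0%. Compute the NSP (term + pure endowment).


Term component = 9829.4255
Pure endowment = 5_p_x * v^5 * benefit = 0.931933 * 0.862609 * 157529 = 126636.5199
NSP = 136465.9454


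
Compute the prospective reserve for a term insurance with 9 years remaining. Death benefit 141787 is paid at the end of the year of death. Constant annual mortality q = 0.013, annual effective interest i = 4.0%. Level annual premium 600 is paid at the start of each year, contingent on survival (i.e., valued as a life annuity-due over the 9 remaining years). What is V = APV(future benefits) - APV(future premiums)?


v = 1/(1+i) = 0.961538
APV(future benefits) per unit = sum_{k=0}^{8} k_p_x * q * v^(k+1) = 0.092096
APV(future benefits) = 141787 * 0.092096 = 13058.0236
Life annuity-due factor ä_{x:9} = sum_{k=0}^{8} k_p_x * v^k = 7.367685
APV(future premiums) = 600 * 7.367685 = 4420.6107
V = 13058.0236 - 4420.6107
= 8637.4129


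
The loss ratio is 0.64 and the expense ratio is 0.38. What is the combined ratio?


Combined ratio = loss ratio + expense ratio
= 0.64 + 0.38
= 1.02


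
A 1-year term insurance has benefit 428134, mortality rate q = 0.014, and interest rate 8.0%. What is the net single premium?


NSP = benefit * q * v
v = 1/(1+i) = 0.925926
NSP = 428134 * 0.014 * 0.925926
= 5549.8852


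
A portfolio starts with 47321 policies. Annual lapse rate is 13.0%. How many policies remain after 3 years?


remaining = initial * (1 - lapse)^years
= 47321 * (1 - 0.13)^3
= 47321 * 0.658503
= 31161.0205


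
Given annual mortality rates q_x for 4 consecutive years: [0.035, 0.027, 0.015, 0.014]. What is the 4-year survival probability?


p_k = 1 - q_k for each year
Survival = product of (1 - q_k)
= 0.965 * 0.973 * 0.985 * 0.986
= 0.9119


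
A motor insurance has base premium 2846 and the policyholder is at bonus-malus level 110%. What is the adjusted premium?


adjusted = base * BM_level / 100
= 2846 * 110 / 100
= 2846 * 1.1
= 3130.6


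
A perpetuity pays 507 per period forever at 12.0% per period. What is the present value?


PV = PMT / i
= 507 / 0.12
= 4225.0


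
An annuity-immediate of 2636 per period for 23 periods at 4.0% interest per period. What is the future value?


FV = PMT * ((1+i)^n - 1) / i
= 2636 * ((1.04)^23 - 1) / 0.04
= 2636 * (2.464716 - 1) / 0.04
= 96524.7543


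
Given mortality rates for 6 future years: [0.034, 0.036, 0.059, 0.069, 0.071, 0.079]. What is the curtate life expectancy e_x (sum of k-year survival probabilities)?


e_x = sum_{k=1}^{n} k_p_x
k_p_x values:
  1_p_x = 0.966
  2_p_x = 0.931224
  3_p_x = 0.876282
  4_p_x = 0.815818
  5_p_x = 0.757895
  6_p_x = 0.698022
e_x = 5.0452


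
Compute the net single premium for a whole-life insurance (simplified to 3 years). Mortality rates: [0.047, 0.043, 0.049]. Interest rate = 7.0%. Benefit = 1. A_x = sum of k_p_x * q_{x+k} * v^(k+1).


v = 0.934579
Year 0: k_p_x=1.0, q=0.047, term=0.043925
Year 1: k_p_x=0.953, q=0.043, term=0.035793
Year 2: k_p_x=0.912021, q=0.049, term=0.03648
A_x = 0.1162


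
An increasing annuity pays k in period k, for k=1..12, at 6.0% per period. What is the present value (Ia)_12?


(Ia)_n = sum_{k=1}^{n} k * v^k, v = 1/(1+i)
v = 0.943396
Sum computed term by term:
(Ia)_12 = 48.7207


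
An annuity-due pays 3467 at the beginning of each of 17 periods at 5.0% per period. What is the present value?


PV_due = PMT * (1-(1+i)^(-n))/i * (1+i)
PV_immediate = 39087.1877
PV_due = 39087.1877 * 1.05
= 41041.5471


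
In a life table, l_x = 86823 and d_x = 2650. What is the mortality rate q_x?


q_x = d_x / l_x
= 2650 / 86823
= 0.0305


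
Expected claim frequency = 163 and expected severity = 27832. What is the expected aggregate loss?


E[S] = E[N] * E[X]
= 163 * 27832
= 4.5366e+06


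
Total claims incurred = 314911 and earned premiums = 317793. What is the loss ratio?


Loss ratio = claims / premiums
= 314911 / 317793
= 0.9909


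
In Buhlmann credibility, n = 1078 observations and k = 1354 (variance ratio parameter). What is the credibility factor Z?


Z = n / (n + k)
= 1078 / (1078 + 1354)
= 1078 / 2432
= 0.4433


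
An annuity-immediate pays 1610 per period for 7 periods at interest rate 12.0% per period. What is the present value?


PV = PMT * (1 - (1+i)^(-n)) / i
= 1610 * (1 - (1+0.12)^(-7)) / 0.12
= 1610 * (1 - 0.452349) / 0.12
= 1610 * 4.563757
= 7347.648


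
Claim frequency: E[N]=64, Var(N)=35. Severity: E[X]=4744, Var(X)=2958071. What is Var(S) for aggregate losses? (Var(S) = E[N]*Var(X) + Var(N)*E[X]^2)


Var(S) = E[N]*Var(X) + Var(N)*E[X]^2
= 64*2958071 + 35*4744^2
= 189316544 + 787693760
= 9.7701e+08


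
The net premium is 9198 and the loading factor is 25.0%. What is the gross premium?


Gross = net * (1 + loading)
= 9198 * (1 + 0.25)
= 9198 * 1.25
= 11497.5


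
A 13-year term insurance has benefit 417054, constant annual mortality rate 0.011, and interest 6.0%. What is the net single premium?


NSP = benefit * sum_{k=0}^{n-1} k_p_x * q * v^(k+1)
With constant q=0.011, v=0.943396
Sum = 0.092021
NSP = 417054 * 0.092021
= 38377.7253


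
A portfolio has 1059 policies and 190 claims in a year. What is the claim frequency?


frequency = claims / policies
= 190 / 1059
= 0.1794


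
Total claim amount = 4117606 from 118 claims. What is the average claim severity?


severity = total / number
= 4117606 / 118
= 34894.9661


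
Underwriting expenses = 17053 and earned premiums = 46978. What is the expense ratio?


Expense ratio = expenses / premiums
= 17053 / 46978
= 0.363


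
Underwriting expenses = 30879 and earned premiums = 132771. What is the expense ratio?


Expense ratio = expenses / premiums
= 30879 / 132771
= 0.2326


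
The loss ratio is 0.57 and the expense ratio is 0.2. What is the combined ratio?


Combined ratio = loss ratio + expense ratio
= 0.57 + 0.2
= 0.77


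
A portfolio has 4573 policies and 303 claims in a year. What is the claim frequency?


frequency = claims / policies
= 303 / 4573
= 0.0663


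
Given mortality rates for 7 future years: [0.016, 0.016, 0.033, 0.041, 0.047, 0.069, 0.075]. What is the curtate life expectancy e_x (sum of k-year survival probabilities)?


e_x = sum_{k=1}^{n} k_p_x
k_p_x values:
  1_p_x = 0.984
  2_p_x = 0.968256
  3_p_x = 0.936304
  4_p_x = 0.897915
  5_p_x = 0.855713
  6_p_x = 0.796669
  7_p_x = 0.736919
e_x = 6.1758


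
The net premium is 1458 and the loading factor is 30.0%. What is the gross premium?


Gross = net * (1 + loading)
= 1458 * (1 + 0.3)
= 1458 * 1.3
= 1895.4


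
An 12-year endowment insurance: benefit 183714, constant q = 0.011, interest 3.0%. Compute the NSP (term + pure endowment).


Term component = 19015.8136
Pure endowment = 12_p_x * v^12 * benefit = 0.8757 * 0.70138 * 183714 = 112836.8765
NSP = 131852.6902


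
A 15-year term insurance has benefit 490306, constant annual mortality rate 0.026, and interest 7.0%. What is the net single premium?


NSP = benefit * sum_{k=0}^{n-1} k_p_x * q * v^(k+1)
With constant q=0.026, v=0.934579
Sum = 0.204714
NSP = 490306 * 0.204714
= 100372.4027


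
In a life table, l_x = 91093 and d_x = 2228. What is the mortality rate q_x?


q_x = d_x / l_x
= 2228 / 91093
= 0.0245


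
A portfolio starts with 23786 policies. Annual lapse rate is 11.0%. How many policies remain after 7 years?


remaining = initial * (1 - lapse)^years
= 23786 * (1 - 0.11)^7
= 23786 * 0.442313
= 10520.8653


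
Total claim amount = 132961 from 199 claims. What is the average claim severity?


severity = total / number
= 132961 / 199
= 668.1457


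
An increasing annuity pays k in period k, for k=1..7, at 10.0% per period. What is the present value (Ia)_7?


(Ia)_n = sum_{k=1}^{n} k * v^k, v = 1/(1+i)
v = 0.909091
Sum computed term by term:
(Ia)_7 = 17.6315


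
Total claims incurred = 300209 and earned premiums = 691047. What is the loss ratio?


Loss ratio = claims / premiums
= 300209 / 691047
= 0.4344


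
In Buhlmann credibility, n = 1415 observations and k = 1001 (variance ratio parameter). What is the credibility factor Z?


Z = n / (n + k)
= 1415 / (1415 + 1001)
= 1415 / 2416
= 0.5857


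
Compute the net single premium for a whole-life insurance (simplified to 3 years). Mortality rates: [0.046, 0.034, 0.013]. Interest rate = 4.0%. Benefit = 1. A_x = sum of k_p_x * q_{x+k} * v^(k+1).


v = 0.961538
Year 0: k_p_x=1.0, q=0.046, term=0.044231
Year 1: k_p_x=0.954, q=0.034, term=0.029989
Year 2: k_p_x=0.921564, q=0.013, term=0.01065
A_x = 0.0849


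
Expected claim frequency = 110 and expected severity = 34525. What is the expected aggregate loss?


E[S] = E[N] * E[X]
= 110 * 34525
= 3.7978e+06


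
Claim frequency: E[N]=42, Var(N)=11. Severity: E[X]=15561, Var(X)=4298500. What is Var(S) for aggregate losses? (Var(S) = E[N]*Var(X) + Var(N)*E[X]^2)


Var(S) = E[N]*Var(X) + Var(N)*E[X]^2
= 42*4298500 + 11*15561^2
= 180537000 + 2663591931
= 2.8441e+09


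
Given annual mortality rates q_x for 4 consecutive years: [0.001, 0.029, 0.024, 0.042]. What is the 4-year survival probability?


p_k = 1 - q_k for each year
Survival = product of (1 - q_k)
= 0.999 * 0.971 * 0.976 * 0.958
= 0.907


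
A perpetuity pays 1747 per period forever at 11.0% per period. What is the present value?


PV = PMT / i
= 1747 / 0.11
= 15881.8182


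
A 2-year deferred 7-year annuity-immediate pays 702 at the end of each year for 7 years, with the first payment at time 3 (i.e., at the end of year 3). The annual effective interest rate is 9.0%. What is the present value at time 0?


PV at time 2 of the 7-year annuity-immediate:
a_n = 702 * (1-(1+0.09)^(-7))/0.09 = 3533.1329
Discount back 2 years to time 0:
PV = 3533.1329 * (1+0.09)^(-2)
= 3533.1329 * 0.84168
= 2973.7673


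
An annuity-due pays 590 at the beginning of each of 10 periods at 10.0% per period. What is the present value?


PV_due = PMT * (1-(1+i)^(-n))/i * (1+i)
PV_immediate = 3625.2946
PV_due = 3625.2946 * 1.1
= 3987.8241


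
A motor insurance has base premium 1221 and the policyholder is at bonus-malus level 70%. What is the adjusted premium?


adjusted = base * BM_level / 100
= 1221 * 70 / 100
= 1221 * 0.7
= 854.7


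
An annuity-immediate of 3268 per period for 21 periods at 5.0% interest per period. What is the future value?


FV = PMT * ((1+i)^n - 1) / i
= 3268 * ((1.05)^21 - 1) / 0.05
= 3268 * (2.785963 - 1) / 0.05
= 116730.5149


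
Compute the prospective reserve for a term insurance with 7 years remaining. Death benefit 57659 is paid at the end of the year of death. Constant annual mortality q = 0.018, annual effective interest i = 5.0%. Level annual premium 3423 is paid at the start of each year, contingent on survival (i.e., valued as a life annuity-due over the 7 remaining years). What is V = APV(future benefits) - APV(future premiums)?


v = 1/(1+i) = 0.952381
APV(future benefits) per unit = sum_{k=0}^{6} k_p_x * q * v^(k+1) = 0.099045
APV(future benefits) = 57659 * 0.099045 = 5710.8589
Life annuity-due factor ä_{x:7} = sum_{k=0}^{6} k_p_x * v^k = 5.777649
APV(future premiums) = 3423 * 5.777649 = 19776.8909
V = 5710.8589 - 19776.8909
= -14066.032


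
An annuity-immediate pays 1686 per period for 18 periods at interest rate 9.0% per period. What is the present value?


PV = PMT * (1 - (1+i)^(-n)) / i
= 1686 * (1 - (1+0.09)^(-18)) / 0.09
= 1686 * (1 - 0.211994) / 0.09
= 1686 * 8.755625
= 14761.9839


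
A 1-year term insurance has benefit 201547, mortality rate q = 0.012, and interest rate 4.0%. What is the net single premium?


NSP = benefit * q * v
v = 1/(1+i) = 0.961538
NSP = 201547 * 0.012 * 0.961538
= 2325.5423


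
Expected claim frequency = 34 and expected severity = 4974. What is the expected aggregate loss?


E[S] = E[N] * E[X]
= 34 * 4974
= 169116


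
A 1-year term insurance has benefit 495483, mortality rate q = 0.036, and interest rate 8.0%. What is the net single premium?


NSP = benefit * q * v
v = 1/(1+i) = 0.925926
NSP = 495483 * 0.036 * 0.925926
= 16516.1


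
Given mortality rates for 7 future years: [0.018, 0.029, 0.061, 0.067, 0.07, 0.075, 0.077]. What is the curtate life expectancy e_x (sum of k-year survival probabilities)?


e_x = sum_{k=1}^{n} k_p_x
k_p_x values:
  1_p_x = 0.982
  2_p_x = 0.953522
  3_p_x = 0.895357
  4_p_x = 0.835368
  5_p_x = 0.776892
  6_p_x = 0.718626
  7_p_x = 0.663291
e_x = 5.8251


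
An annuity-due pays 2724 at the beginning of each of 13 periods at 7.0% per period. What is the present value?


PV_due = PMT * (1-(1+i)^(-n))/i * (1+i)
PV_immediate = 22766.2406
PV_due = 22766.2406 * 1.07
= 24359.8775


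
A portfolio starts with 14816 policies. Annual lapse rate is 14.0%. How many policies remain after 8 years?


remaining = initial * (1 - lapse)^years
= 14816 * (1 - 0.14)^8
= 14816 * 0.299218
= 4433.2128


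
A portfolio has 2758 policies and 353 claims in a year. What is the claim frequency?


frequency = claims / policies
= 353 / 2758
= 0.128


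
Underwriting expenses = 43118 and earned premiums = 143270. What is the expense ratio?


Expense ratio = expenses / premiums
= 43118 / 143270
= 0.301


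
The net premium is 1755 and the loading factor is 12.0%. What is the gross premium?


Gross = net * (1 + loading)
= 1755 * (1 + 0.12)
= 1755 * 1.12
= 1965.6


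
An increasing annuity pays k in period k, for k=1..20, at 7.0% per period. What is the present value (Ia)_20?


(Ia)_n = sum_{k=1}^{n} k * v^k, v = 1/(1+i)
v = 0.934579
Sum computed term by term:
(Ia)_20 = 88.1031


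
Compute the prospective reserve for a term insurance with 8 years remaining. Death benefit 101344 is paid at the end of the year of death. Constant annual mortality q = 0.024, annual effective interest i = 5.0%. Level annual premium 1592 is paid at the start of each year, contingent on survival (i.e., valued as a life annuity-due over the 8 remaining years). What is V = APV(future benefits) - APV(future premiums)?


v = 1/(1+i) = 0.952381
APV(future benefits) per unit = sum_{k=0}^{7} k_p_x * q * v^(k+1) = 0.14358
APV(future benefits) = 101344 * 0.14358 = 14551.0136
Life annuity-due factor ä_{x:8} = sum_{k=0}^{7} k_p_x * v^k = 6.281643
APV(future premiums) = 1592 * 6.281643 = 10000.3759
V = 14551.0136 - 10000.3759
= 4550.6377


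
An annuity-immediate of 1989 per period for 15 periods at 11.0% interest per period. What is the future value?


FV = PMT * ((1+i)^n - 1) / i
= 1989 * ((1.11)^15 - 1) / 0.11
= 1989 * (4.784589 - 1) / 0.11
= 68432.259


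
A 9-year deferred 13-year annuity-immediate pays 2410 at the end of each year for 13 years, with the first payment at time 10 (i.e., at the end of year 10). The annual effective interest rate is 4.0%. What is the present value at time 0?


PV at time 9 of the 13-year annuity-immediate:
a_n = 2410 * (1-(1+0.04)^(-13))/0.04 = 24065.4113
Discount back 9 years to time 0:
PV = 24065.4113 * (1+0.04)^(-9)
= 24065.4113 * 0.702587
= 16908.0388


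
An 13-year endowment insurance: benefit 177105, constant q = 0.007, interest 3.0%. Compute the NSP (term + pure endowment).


Term component = 12681.4263
Pure endowment = 13_p_x * v^13 * benefit = 0.912726 * 0.680951 * 177105 = 110074.604
NSP = 122756.0302


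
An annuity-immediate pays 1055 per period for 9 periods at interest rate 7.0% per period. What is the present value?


PV = PMT * (1 - (1+i)^(-n)) / i
= 1055 * (1 - (1+0.07)^(-9)) / 0.07
= 1055 * (1 - 0.543934) / 0.07
= 1055 * 6.515232
= 6873.57


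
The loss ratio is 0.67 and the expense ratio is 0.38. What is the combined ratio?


Combined ratio = loss ratio + expense ratio
= 0.67 + 0.38
= 1.05


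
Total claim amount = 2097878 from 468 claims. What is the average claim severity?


severity = total / number
= 2097878 / 468
= 4482.6453


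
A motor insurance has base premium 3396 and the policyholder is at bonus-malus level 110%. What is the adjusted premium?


adjusted = base * BM_level / 100
= 3396 * 110 / 100
= 3396 * 1.1
= 3735.6


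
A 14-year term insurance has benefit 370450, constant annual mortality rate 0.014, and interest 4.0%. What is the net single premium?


NSP = benefit * sum_{k=0}^{n-1} k_p_x * q * v^(k+1)
With constant q=0.014, v=0.961538
Sum = 0.136361
NSP = 370450 * 0.136361
= 50515.0789


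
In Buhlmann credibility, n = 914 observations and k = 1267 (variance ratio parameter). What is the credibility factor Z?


Z = n / (n + k)
= 914 / (914 + 1267)
= 914 / 2181
= 0.4191


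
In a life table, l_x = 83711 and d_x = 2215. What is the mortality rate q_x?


q_x = d_x / l_x
= 2215 / 83711
= 0.0265


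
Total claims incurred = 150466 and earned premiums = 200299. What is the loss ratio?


Loss ratio = claims / premiums
= 150466 / 200299
= 0.7512


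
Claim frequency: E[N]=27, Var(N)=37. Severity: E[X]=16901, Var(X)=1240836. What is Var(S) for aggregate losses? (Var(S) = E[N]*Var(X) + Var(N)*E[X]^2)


Var(S) = E[N]*Var(X) + Var(N)*E[X]^2
= 27*1240836 + 37*16901^2
= 33502572 + 10568820637
= 1.0602e+10


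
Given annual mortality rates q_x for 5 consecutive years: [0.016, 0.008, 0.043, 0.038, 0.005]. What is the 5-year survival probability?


p_k = 1 - q_k for each year
Survival = product of (1 - q_k)
= 0.984 * 0.992 * 0.957 * 0.962 * 0.995
= 0.8942


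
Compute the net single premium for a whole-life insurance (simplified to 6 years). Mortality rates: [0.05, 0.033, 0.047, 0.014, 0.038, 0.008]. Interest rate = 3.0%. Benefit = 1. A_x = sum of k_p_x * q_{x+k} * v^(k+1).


v = 0.970874
Year 0: k_p_x=1.0, q=0.05, term=0.048544
Year 1: k_p_x=0.95, q=0.033, term=0.02955
Year 2: k_p_x=0.91865, q=0.047, term=0.039513
Year 3: k_p_x=0.875473, q=0.014, term=0.01089
Year 4: k_p_x=0.863217, q=0.038, term=0.028295
Year 5: k_p_x=0.830415, q=0.008, term=0.005564
A_x = 0.1624


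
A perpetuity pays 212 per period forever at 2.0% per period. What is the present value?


PV = PMT / i
= 212 / 0.02
= 10600.0


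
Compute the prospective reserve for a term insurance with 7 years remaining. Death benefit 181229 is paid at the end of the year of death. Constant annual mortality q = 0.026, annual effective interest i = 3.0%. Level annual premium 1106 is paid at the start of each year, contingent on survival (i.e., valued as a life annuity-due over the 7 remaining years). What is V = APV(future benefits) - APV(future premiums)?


v = 1/(1+i) = 0.970874
APV(future benefits) per unit = sum_{k=0}^{6} k_p_x * q * v^(k+1) = 0.150352
APV(future benefits) = 181229 * 0.150352 = 27248.2097
Life annuity-due factor ä_{x:7} = sum_{k=0}^{6} k_p_x * v^k = 5.956267
APV(future premiums) = 1106 * 5.956267 = 6587.6313
V = 27248.2097 - 6587.6313
= 20660.5784


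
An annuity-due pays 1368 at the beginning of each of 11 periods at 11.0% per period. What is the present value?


PV_due = PMT * (1-(1+i)^(-n))/i * (1+i)
PV_immediate = 8490.513
PV_due = 8490.513 * 1.11
= 9424.4694


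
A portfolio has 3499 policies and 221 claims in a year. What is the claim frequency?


frequency = claims / policies
= 221 / 3499
= 0.0632


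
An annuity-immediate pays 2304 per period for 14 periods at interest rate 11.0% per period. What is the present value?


PV = PMT * (1 - (1+i)^(-n)) / i
= 2304 * (1 - (1+0.11)^(-14)) / 0.11
= 2304 * (1 - 0.231995) / 0.11
= 2304 * 6.981865
= 16086.2175


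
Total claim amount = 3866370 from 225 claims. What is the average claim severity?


severity = total / number
= 3866370 / 225
= 17183.8667


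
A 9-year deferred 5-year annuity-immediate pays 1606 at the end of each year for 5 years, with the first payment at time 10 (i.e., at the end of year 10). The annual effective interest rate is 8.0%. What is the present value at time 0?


PV at time 9 of the 5-year annuity-immediate:
a_n = 1606 * (1-(1+0.08)^(-5))/0.08 = 6412.2923
Discount back 9 years to time 0:
PV = 6412.2923 * (1+0.08)^(-9)
= 6412.2923 * 0.500249
= 3207.7426


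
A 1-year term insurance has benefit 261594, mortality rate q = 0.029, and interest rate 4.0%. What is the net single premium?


NSP = benefit * q * v
v = 1/(1+i) = 0.961538
NSP = 261594 * 0.029 * 0.961538
= 7294.4481


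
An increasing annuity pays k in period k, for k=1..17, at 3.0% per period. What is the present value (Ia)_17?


(Ia)_n = sum_{k=1}^{n} k * v^k, v = 1/(1+i)
v = 0.970874
Sum computed term by term:
(Ia)_17 = 109.1941


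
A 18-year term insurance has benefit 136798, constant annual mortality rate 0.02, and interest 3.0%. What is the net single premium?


NSP = benefit * sum_{k=0}^{n-1} k_p_x * q * v^(k+1)
With constant q=0.02, v=0.970874
Sum = 0.236673
NSP = 136798 * 0.236673
= 32376.3249


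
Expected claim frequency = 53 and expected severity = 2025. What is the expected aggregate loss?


E[S] = E[N] * E[X]
= 53 * 2025
= 107325


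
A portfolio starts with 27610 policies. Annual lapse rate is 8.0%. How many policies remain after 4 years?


remaining = initial * (1 - lapse)^years
= 27610 * (1 - 0.08)^4
= 27610 * 0.716393
= 19779.6096


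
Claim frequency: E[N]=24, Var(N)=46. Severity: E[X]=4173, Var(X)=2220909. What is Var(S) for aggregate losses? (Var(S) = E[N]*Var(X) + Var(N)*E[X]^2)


Var(S) = E[N]*Var(X) + Var(N)*E[X]^2
= 24*2220909 + 46*4173^2
= 53301816 + 801040734
= 8.5434e+08


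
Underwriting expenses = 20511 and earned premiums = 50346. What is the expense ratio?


Expense ratio = expenses / premiums
= 20511 / 50346
= 0.4074


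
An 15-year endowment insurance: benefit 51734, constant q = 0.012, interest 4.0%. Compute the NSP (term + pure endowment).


Term component = 6407.5596
Pure endowment = 15_p_x * v^15 * benefit = 0.834361 * 0.555265 * 51734 = 23967.9085
NSP = 30375.4681


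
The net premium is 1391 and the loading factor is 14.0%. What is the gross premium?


Gross = net * (1 + loading)
= 1391 * (1 + 0.14)
= 1391 * 1.14
= 1585.74


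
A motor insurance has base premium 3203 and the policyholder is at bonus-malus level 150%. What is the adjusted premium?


adjusted = base * BM_level / 100
= 3203 * 150 / 100
= 3203 * 1.5
= 4804.5


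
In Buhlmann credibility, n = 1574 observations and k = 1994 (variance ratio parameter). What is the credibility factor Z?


Z = n / (n + k)
= 1574 / (1574 + 1994)
= 1574 / 3568
= 0.4411


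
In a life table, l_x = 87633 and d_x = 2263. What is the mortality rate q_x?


q_x = d_x / l_x
= 2263 / 87633
= 0.0258


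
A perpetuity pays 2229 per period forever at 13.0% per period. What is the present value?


PV = PMT / i
= 2229 / 0.13
= 17146.1538


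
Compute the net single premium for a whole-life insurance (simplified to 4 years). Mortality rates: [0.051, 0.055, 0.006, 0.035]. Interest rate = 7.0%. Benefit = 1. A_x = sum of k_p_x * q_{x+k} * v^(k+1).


v = 0.934579
Year 0: k_p_x=1.0, q=0.051, term=0.047664
Year 1: k_p_x=0.949, q=0.055, term=0.045589
Year 2: k_p_x=0.896805, q=0.006, term=0.004392
Year 3: k_p_x=0.891424, q=0.035, term=0.023802
A_x = 0.1214


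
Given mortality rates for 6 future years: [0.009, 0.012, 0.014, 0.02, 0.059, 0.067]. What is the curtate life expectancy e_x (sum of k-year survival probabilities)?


e_x = sum_{k=1}^{n} k_p_x
k_p_x values:
  1_p_x = 0.991
  2_p_x = 0.979108
  3_p_x = 0.9654
  4_p_x = 0.946092
  5_p_x = 0.890273
  6_p_x = 0.830625
e_x = 5.6025


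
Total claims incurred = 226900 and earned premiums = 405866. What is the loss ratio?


Loss ratio = claims / premiums
= 226900 / 405866
= 0.5591


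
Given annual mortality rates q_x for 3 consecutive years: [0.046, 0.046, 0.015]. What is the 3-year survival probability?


p_k = 1 - q_k for each year
Survival = product of (1 - q_k)
= 0.954 * 0.954 * 0.985
= 0.8965


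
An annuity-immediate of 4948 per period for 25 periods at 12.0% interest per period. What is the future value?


FV = PMT * ((1+i)^n - 1) / i
= 4948 * ((1.12)^25 - 1) / 0.12
= 4948 * (17.000064 - 1) / 0.12
= 659735.989


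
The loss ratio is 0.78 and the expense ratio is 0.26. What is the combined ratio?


Combined ratio = loss ratio + expense ratio
= 0.78 + 0.26
= 1.04


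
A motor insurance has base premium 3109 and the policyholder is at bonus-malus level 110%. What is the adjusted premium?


adjusted = base * BM_level / 100
= 3109 * 110 / 100
= 3109 * 1.1
= 3419.9


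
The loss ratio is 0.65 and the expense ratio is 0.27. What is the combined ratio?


Combined ratio = loss ratio + expense ratio
= 0.65 + 0.27
= 0.92


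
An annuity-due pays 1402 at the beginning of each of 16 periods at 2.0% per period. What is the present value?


PV_due = PMT * (1-(1+i)^(-n))/i * (1+i)
PV_immediate = 19035.9485
PV_due = 19035.9485 * 1.02
= 19416.6674


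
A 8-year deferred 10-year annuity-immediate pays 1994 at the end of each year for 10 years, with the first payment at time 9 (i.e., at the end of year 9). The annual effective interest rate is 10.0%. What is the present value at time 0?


PV at time 8 of the 10-year annuity-immediate:
a_n = 1994 * (1-(1+0.1)^(-10))/0.1 = 12252.2668
Discount back 8 years to time 0:
PV = 12252.2668 * (1+0.1)^(-8)
= 12252.2668 * 0.466507
= 5715.7729


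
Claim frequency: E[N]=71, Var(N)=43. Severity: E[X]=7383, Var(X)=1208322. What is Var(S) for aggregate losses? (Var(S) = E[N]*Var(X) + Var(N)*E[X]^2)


Var(S) = E[N]*Var(X) + Var(N)*E[X]^2
= 71*1208322 + 43*7383^2
= 85790862 + 2343873627
= 2.4297e+09


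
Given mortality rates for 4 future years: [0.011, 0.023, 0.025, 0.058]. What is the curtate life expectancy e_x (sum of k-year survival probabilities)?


e_x = sum_{k=1}^{n} k_p_x
k_p_x values:
  1_p_x = 0.989
  2_p_x = 0.966253
  3_p_x = 0.942097
  4_p_x = 0.887455
e_x = 3.7848


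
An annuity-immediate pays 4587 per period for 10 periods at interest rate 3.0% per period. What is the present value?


PV = PMT * (1 - (1+i)^(-n)) / i
= 4587 * (1 - (1+0.03)^(-10)) / 0.03
= 4587 * (1 - 0.744094) / 0.03
= 4587 * 8.530203
= 39128.0404
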